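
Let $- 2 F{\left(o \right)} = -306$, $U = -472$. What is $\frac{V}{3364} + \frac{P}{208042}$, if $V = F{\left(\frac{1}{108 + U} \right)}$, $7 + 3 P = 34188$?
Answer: $\frac{105238081}{1049779932} \approx 0.10025$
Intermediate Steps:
$P = \frac{34181}{3}$ ($P = - \frac{7}{3} + \frac{1}{3} \cdot 34188 = - \frac{7}{3} + 11396 = \frac{34181}{3} \approx 11394.0$)
$F{\left(o \right)} = 153$ ($F{\left(o \right)} = \left(- \frac{1}{2}\right) \left(-306\right) = 153$)
$V = 153$
$\frac{V}{3364} + \frac{P}{208042} = \frac{153}{3364} + \frac{34181}{3 \cdot 208042} = 153 \cdot \frac{1}{3364} + \frac{34181}{3} \cdot \frac{1}{208042} = \frac{153}{3364} + \frac{34181}{624126} = \frac{105238081}{1049779932}$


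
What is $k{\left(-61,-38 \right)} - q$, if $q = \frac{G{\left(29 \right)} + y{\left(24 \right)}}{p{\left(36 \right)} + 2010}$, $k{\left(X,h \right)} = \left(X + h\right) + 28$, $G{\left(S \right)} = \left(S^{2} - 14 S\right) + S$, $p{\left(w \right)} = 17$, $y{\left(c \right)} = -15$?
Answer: $- \frac{144366}{2027} \approx -71.222$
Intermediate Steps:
$G{\left(S \right)} = S^{2} - 13 S$
$k{\left(X,h \right)} = 28 + X + h$
$q = \frac{449}{2027}$ ($q = \frac{29 \left(-13 + 29\right) - 15}{17 + 2010} = \frac{29 \cdot 16 - 15}{2027} = \left(464 - 15\right) \frac{1}{2027} = 449 \cdot \frac{1}{2027} = \frac{449}{2027} \approx 0.22151$)
$k{\left(-61,-38 \right)} - q = \left(28 - 61 - 38\right) - \frac{449}{2027} = -71 - \frac{449}{2027} = - \frac{144366}{2027}$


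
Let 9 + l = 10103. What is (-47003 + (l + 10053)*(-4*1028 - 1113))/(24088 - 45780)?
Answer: 4787049/986 ≈ 4855.0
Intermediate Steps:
l = 10094 (l = -9 + 10103 = 10094)
(-47003 + (l + 10053)*(-4*1028 - 1113))/(24088 - 45780) = (-47003 + (10094 + 10053)*(-4*1028 - 1113))/(24088 - 45780) = (-47003 + 20147*(-4112 - 1113))/(-21692) = (-47003 + 20147*(-5225))*(-1/21692) = (-47003 - 105268075)*(-1/21692) = -105315078*(-1/21692) = 4787049/986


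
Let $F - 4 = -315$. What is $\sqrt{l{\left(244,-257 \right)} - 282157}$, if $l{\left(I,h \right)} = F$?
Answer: $2 i \sqrt{70617} \approx 531.48 i$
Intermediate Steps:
$F = -311$ ($F = 4 - 315 = -311$)
$l{\left(I,h \right)} = -311$
$\sqrt{l{\left(244,-257 \right)} - 282157} = \sqrt{-311 - 282157} = \sqrt{-282468} = 2 i \sqrt{70617}$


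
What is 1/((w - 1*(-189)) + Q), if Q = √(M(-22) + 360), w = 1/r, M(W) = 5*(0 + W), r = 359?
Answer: 12179434/2285836827 - 644405*√10/4571673654 ≈ 0.0048825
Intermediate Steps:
M(W) = 5*W
w = 1/359 ≈ 0.0027855
Q = 5*√10 (Q = √(5*(-22) + 360) = √(-110 + 360) = √250 = 5*√10 ≈ 15.811)
1/((w - 1*(-189)) + Q) = 1/((1/359 - 1*(-189)) + 5*√10) = 1/((1/359 + 189) + 5*√10) = 1/(67852/359 + 5*√10)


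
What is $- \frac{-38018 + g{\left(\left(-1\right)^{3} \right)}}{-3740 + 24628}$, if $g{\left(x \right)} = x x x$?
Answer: $\frac{38019}{20888} \approx 1.8201$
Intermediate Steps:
$g{\left(x \right)} = x^{3}$ ($g{\left(x \right)} = x^{2} x = x^{3}$)
$- \frac{-38018 + g{\left(\left(-1\right)^{3} \right)}}{-3740 + 24628} = - \frac{-38018 + \left(\left(-1\right)^{3}\right)^{3}}{-3740 + 24628} = - \frac{-38018 + \left(-1\right)^{3}}{20888} = - \frac{-38018 - 1}{20888} = - \frac{-38019}{20888} = \left(-1\right) \left(- \frac{38019}{20888}\right) = \frac{38019}{20888}$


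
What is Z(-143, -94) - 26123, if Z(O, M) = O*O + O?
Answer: -5817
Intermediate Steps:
Z(O, M) = O + O**2 (Z(O, M) = O**2 + O = O + O**2)
Z(-143, -94) - 26123 = -143*(1 - 143) - 26123 = -143*(-142) - 26123 = 20306 - 26123 = -5817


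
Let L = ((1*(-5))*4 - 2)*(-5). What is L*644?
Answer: 70840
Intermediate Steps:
L = 110 (L = (-5*4 - 2)*(-5) = (-20 - 2)*(-5) = -22*(-5) = 110)
L*644 = 110*644 = 70840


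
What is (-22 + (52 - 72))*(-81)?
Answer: 3402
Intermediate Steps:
(-22 + (52 - 72))*(-81) = (-22 - 20)*(-81) = -42*(-81) = 3402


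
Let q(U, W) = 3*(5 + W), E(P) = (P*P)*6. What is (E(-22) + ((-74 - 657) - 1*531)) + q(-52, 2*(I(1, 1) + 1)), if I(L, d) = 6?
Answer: 1699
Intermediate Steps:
E(P) = 6*P**2 (E(P) = P**2*6 = 6*P**2)
q(U, W) = 15 + 3*W
(E(-22) + ((-74 - 657) - 1*531)) + q(-52, 2*(I(1, 1) + 1)) = (6*(-22)**2 + ((-74 - 657) - 1*531)) + (15 + 3*(2*(6 + 1))) = (6*484 + (-731 - 531)) + (15 + 3*(2*7)) = (2904 - 1262) + (15 + 3*14) = 1642 + (15 + 42) = 1642 + 57 = 1699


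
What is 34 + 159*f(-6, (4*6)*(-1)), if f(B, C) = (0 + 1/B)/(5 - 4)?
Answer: 15/2 ≈ 7.5000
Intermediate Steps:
f(B, C) = 1/B (f(B, C) = 1/(B*1) = 1/B)
34 + 159*f(-6, (4*6)*(-1)) = 34 + 159/(-6) = 34 + 159*(-⅙) = 34 - 53/2 = 15/2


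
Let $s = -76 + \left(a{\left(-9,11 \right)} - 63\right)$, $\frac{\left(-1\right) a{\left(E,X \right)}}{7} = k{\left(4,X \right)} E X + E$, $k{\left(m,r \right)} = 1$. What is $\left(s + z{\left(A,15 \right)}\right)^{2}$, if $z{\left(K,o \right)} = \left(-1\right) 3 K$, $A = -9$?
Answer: $414736$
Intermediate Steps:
$a{\left(E,X \right)} = - 7 E - 7 E X$ ($a{\left(E,X \right)} = - 7 \left(1 E X + E\right) = - 7 \left(E X + E\right) = - 7 \left(E + E X\right) = - 7 E - 7 E X$)
$z{\left(K,o \right)} = - 3 K$
$s = 617$ ($s = -76 - \left(63 - 63 \left(1 + 11\right)\right) = -76 - \left(63 - 756\right) = -76 + \left(756 - 63\right) = -76 + 693 = 617$)
$\left(s + z{\left(A,15 \right)}\right)^{2} = \left(617 - -27\right)^{2} = \left(617 + 27\right)^{2} = 644^{2} = 414736$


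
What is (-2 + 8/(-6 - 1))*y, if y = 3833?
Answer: -84326/7 ≈ -12047.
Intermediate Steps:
(-2 + 8/(-6 - 1))*y = (-2 + 8/(-6 - 1))*3833 = (-2 + 8/(-7))*3833 = (-2 + 8*(-1/7))*3833 = (-2 - 8/7)*3833 = -22/7*3833 = -84326/7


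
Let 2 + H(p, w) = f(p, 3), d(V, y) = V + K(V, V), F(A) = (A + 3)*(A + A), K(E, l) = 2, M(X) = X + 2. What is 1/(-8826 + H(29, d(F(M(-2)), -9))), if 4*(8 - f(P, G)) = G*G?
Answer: -4/35289 ≈ -0.00011335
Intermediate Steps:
M(X) = 2 + X
F(A) = 2*A*(3 + A) (F(A) = (3 + A)*(2*A) = 2*A*(3 + A))
f(P, G) = 8 - G²/4 (f(P, G) = 8 - G*G/4 = 8 - G²/4)
d(V, y) = 2 + V (d(V, y) = V + 2 = 2 + V)
H(p, w) = 15/4 (H(p, w) = -2 + (8 - ¼*3²) = -2 + (8 - ¼*9) = -2 + (8 - 9/4) = -2 + 23/4 = 15/4)
1/(-8826 + H(29, d(F(M(-2)), -9))) = 1/(-8826 + 15/4) = 1/(-35289/4) = -4/35289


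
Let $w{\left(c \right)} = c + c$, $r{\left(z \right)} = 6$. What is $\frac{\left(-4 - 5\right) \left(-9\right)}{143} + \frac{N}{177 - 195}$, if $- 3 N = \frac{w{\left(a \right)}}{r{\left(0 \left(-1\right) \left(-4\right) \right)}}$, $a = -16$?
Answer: $\frac{5417}{11583} \approx 0.46767$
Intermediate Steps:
$w{\left(c \right)} = 2 c$
$N = \frac{16}{9}$ ($N = - \frac{2 \left(-16\right) \frac{1}{6}}{3} = - \frac{\left(-32\right) \frac{1}{6}}{3} = \left(- \frac{1}{3}\right) \left(- \frac{16}{3}\right) = \frac{16}{9} \approx 1.7778$)
$\frac{\left(-4 - 5\right) \left(-9\right)}{143} + \frac{N}{177 - 195} = \frac{\left(-4 - 5\right) \left(-9\right)}{143} + \frac{16}{9 \left(177 - 195\right)} = \left(-9\right) \left(-9\right) \frac{1}{143} + \frac{16}{9 \left(-18\right)} = 81 \cdot \frac{1}{143} + \frac{16}{9} \left(- \frac{1}{18}\right) = \frac{81}{143} - \frac{8}{81} = \frac{5417}{11583}$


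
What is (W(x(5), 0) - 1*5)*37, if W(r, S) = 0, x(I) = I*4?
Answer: -185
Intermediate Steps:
x(I) = 4*I
(W(x(5), 0) - 1*5)*37 = (0 - 1*5)*37 = (0 - 5)*37 = -5*37 = -185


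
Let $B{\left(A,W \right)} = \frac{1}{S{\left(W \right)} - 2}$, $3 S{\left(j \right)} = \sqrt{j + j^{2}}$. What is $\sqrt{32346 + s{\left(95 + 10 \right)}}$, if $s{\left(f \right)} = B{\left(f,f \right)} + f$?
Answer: $\frac{\sqrt{-194703 + 32451 \sqrt{11130}}}{\sqrt{-6 + \sqrt{11130}}} \approx 180.14$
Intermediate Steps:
$S{\left(j \right)} = \frac{\sqrt{j + j^{2}}}{3}$
$B{\left(A,W \right)} = \frac{1}{-2 + \frac{\sqrt{W \left(1 + W\right)}}{3}}$ ($B{\left(A,W \right)} = \frac{1}{\frac{\sqrt{W \left(1 + W\right)}}{3} - 2} = \frac{1}{-2 + \frac{\sqrt{W \left(1 + W\right)}}{3}}$)
$s{\left(f \right)} = f + \frac{3}{-6 + \sqrt{f \left(1 + f\right)}}$ ($s{\left(f \right)} = \frac{3}{-6 + \sqrt{f \left(1 + f\right)}} + f = f + \frac{3}{-6 + \sqrt{f \left(1 + f\right)}}$)
$\sqrt{32346 + s{\left(95 + 10 \right)}} = \sqrt{32346 + \frac{3 + \left(95 + 10\right) \left(-6 + \sqrt{\left(95 + 10\right) \left(1 + \left(95 + 10\right)\right)}\right)}{-6 + \sqrt{\left(95 + 10\right) \left(1 + \left(95 + 10\right)\right)}}} = \sqrt{32346 + \frac{3 + 105 \left(-6 + \sqrt{105 \left(1 + 105\right)}\right)}{-6 + \sqrt{105 \left(1 + 105\right)}}} = \sqrt{32346 + \frac{3 + 105 \left(-6 + \sqrt{105 \cdot 106}\right)}{-6 + \sqrt{105 \cdot 106}}} = \sqrt{32346 + \frac{3 + 105 \left(-6 + \sqrt{11130}\right)}{-6 + \sqrt{11130}}} = \sqrt{32346 + \frac{3 - \left(630 - 105 \sqrt{11130}\right)}{-6 + \sqrt{11130}}} = \sqrt{32346 + \frac{-627 + 105 \sqrt{11130}}{-6 + \sqrt{11130}}}$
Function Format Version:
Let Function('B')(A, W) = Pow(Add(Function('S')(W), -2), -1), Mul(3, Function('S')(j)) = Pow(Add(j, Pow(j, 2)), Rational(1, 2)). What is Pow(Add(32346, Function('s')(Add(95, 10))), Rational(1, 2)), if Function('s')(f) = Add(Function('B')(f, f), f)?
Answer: Mul(Pow(Add(-194703, Mul(32451, Pow(11130, Rational(1, 2)))), Rational(1, 2)), Pow(Add(-6, Pow(11130, Rational(1, 2))), Rational(-1, 2))) ≈ 180.14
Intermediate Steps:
Function('S')(j) = Mul(Rational(1, 3), Pow(Add(j, Pow(j, 2)), Rational(1, 2)))
Function('B')(A, W) = Pow(Add(-2, Mul(Rational(1, 3), Pow(Mul(W, Add(1, W)), Rational(1, 2)))), -1) (Function('B')(A, W) = Pow(Add(Mul(Rational(1, 3), Pow(Mul(W, Add(1, W)), Rational(1, 2))), -2), -1) = Pow(Add(-2, Mul(Rational(1, 3), Pow(Mul(W, Add(1, W)), Rational(1, 2)))), -1))
Function('s')(f) = Add(f, Mul(3, Pow(Add(-6, Pow(Mul(f, Add(1, f)), Rational(1, 2))), -1))) (Function('s')(f) = Add(Mul(3, Pow(Add(-6, Pow(Mul(f, Add(1, f)), Rational(1, 2))), -1)), f) = Add(f, Mul(3, Pow(Add(-6, Pow(Mul(f, Add(1, f)), Rational(1, 2))), -1))))
Pow(Add(32346, Function('s')(Add(95, 10))), Rational(1, 2)) = Pow(Add(32346, Mul(Pow(Add(-6, Pow(Mul(Add(95, 10), Add(1, Add(95, 10))), Rational(1, 2))), -1), Add(3, Mul(Add(95, 10), Add(-6, Pow(Mul(Add(95, 10), Add(1, Add(95, 10))), Rational(1, 2))))))), Rational(1, 2)) = Pow(Add(32346, Mul(Pow(Add(-6, Pow(Mul(105, Add(1, 105)), Rational(1, 2))), -1), Add(3, Mul(105, Add(-6, Pow(Mul(105, Add(1, 105)), Rational(1, 2))))))), Rational(1, 2)) = Pow(Add(32346, Mul(Pow(Add(-6, Pow(Mul(105, 106), Rational(1, 2))), -1), Add(3, Mul(105, Add(-6, Pow(Mul(105, 106), Rational(1, 2))))))), Rational(1, 2)) = Pow(Add(32346, Mul(Pow(Add(-6, Pow(11130, Rational(1, 2))), -1), Add(3, Mul(105, Add(-6, Pow(11130, Rational(1, 2))))))), Rational(1, 2)) = Pow(Add(32346, Mul(Pow(Add(-6, Pow(11130, Rational(1, 2))), -1), Add(3, Add(-630, Mul(105, Pow(11130, Rational(1, 2))))))), Rational(1, 2)) = Pow(Add(32346, Mul(Pow(Add(-6, Pow(11130, Rational(1, 2))), -1), Add(-627, Mul(105, Pow(11130, Rational(1, 2)))))), Rational(1, 2))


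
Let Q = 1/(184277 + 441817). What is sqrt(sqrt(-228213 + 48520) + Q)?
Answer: sqrt(69566 + 43554855204*I*sqrt(179693))/208698 ≈ 14.559 + 14.559*I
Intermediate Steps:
Q = 1/626094 ≈ 1.5972e-6
sqrt(sqrt(-228213 + 48520) + Q) = sqrt(sqrt(-228213 + 48520) + 1/626094) = sqrt(sqrt(-179693) + 1/626094) = sqrt(I*sqrt(179693) + 1/626094) = sqrt(1/626094 + I*sqrt(179693))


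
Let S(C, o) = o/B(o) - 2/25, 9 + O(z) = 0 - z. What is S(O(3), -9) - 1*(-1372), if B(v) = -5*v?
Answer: 34293/25 ≈ 1371.7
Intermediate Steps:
O(z) = -9 - z (O(z) = -9 + (0 - z) = -9 - z)
S(C, o) = -7/25 (S(C, o) = o/((-5*o)) - 2/25 = o*(-1/(5*o)) - 2*1/25 = -⅕ - 2/25 = -7/25)
S(O(3), -9) - 1*(-1372) = -7/25 - 1*(-1372) = -7/25 + 1372 = 34293/25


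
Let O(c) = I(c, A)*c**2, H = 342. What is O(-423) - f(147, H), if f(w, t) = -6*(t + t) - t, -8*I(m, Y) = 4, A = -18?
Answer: -170037/2 ≈ -85019.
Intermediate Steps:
I(m, Y) = -1/2 (I(m, Y) = -1/8*4 = -1/2)
O(c) = -c**2/2
f(w, t) = -13*t (f(w, t) = -12*t - t = -13*t)
O(-423) - f(147, H) = -1/2*(-423)**2 - (-13)*342 = -1/2*178929 - 1*(-4446) = -178929/2 + 4446 = -170037/2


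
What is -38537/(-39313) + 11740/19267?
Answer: 1204026999/757443571 ≈ 1.5896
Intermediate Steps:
-38537/(-39313) + 11740/19267 = -38537*(-1/39313) + 11740*(1/19267) = 38537/39313 + 11740/19267 = 1204026999/757443571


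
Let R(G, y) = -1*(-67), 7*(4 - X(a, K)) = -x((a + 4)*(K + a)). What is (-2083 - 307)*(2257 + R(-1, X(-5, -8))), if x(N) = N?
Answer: -5554360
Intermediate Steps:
X(a, K) = 4 + (4 + a)*(K + a)/7 (X(a, K) = 4 - (-1)*(a + 4)*(K + a)/7 = 4 - (-1)*(4 + a)*(K + a)/7 = 4 + (4 + a)*(K + a)/7)
R(G, y) = 67
(-2083 - 307)*(2257 + R(-1, X(-5, -8))) = (-2083 - 307)*(2257 + 67) = -2390*2324 = -5554360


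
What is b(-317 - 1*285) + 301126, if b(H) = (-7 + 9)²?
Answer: 301130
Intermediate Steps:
b(H) = 4 (b(H) = 2² = 4)
b(-317 - 1*285) + 301126 = 4 + 301126 = 301130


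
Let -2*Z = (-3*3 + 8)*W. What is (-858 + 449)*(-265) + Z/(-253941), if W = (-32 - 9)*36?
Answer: 9174465341/84647 ≈ 1.0839e+5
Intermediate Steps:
W = -1476 (W = -41*36 = -1476)
Z = -738 (Z = -(-3*3 + 8)*(-1476)/2 = -(-9 + 8)*(-1476)/2 = -(-1)*(-1476)/2 = -½*1476 = -738)
(-858 + 449)*(-265) + Z/(-253941) = (-858 + 449)*(-265) - 738/(-253941) = -409*(-265) - 738*(-1/253941) = 108385 + 246/84647 = 9174465341/84647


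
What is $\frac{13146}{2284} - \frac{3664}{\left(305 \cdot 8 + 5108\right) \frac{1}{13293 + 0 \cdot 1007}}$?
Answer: $- \frac{4631010615}{718318} \approx -6447.0$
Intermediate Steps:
$\frac{13146}{2284} - \frac{3664}{\left(305 \cdot 8 + 5108\right) \frac{1}{13293 + 0 \cdot 1007}} = 13146 \cdot \frac{1}{2284} - \frac{3664}{\left(2440 + 5108\right) \frac{1}{13293 + 0}} = \frac{6573}{1142} - \frac{3664}{7548 \cdot \frac{1}{13293}} = \frac{6573}{1142} - \frac{3664}{\frac{2516}{4431}} = \frac{6573}{1142} - \frac{4058796}{629} = - \frac{4631010615}{718318}$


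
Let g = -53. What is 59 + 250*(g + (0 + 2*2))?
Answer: -12191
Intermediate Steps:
59 + 250*(g + (0 + 2*2)) = 59 + 250*(-53 + (0 + 2*2)) = 59 + 250*(-53 + (0 + 4)) = 59 + 250*(-53 + 4) = 59 + 250*(-49) = 59 - 12250 = -12191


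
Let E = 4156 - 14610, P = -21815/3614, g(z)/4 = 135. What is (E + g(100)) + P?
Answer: -35851011/3614 ≈ -9920.0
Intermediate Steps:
g(z) = 540 (g(z) = 4*135 = 540)
P = -21815/3614 (P = -21815*1/3614 = -21815/3614 ≈ -6.0362)
E = -10454
(E + g(100)) + P = (-10454 + 540) - 21815/3614 = -9914 - 21815/3614 = -35851011/3614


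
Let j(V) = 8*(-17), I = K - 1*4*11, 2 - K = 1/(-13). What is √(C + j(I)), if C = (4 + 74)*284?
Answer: 16*√86 ≈ 148.38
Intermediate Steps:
K = 27/13 (K = 2 - 1/(-13) = 2 - 1*(-1/13) = 2 + 1/13 = 27/13 ≈ 2.0769)
C = 22152 (C = 78*284 = 22152)
I = -545/13 (I = 27/13 - 1*4*11 = 27/13 - 4*11 = 27/13 - 44 = -545/13 ≈ -41.923)
j(V) = -136
√(C + j(I)) = √(22152 - 136) = √22016 = 16*√86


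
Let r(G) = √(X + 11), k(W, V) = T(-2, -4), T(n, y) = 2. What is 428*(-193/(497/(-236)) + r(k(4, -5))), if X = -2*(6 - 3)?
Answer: 19494544/497 + 428*√5 ≈ 40182.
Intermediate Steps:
X = -6 (X = -2*3 = -6)
k(W, V) = 2
r(G) = √5 (r(G) = √(-6 + 11) = √5)
428*(-193/(497/(-236)) + r(k(4, -5))) = 428*(-193/(497/(-236)) + √5) = 428*(-193/(497*(-1/236)) + √5) = 428*(-193/(-497/236) + √5) = 428*(-193*(-236/497) + √5) = 428*(45548/497 + √5) = 19494544/497 + 428*√5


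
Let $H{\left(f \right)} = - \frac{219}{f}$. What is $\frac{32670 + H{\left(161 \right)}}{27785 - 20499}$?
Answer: $\frac{5259651}{1173046} \approx 4.4838$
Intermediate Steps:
$\frac{32670 + H{\left(161 \right)}}{27785 - 20499} = \frac{32670 - \frac{219}{161}}{27785 - 20499} = \frac{32670 - \frac{219}{161}}{7286} = \left(32670 - \frac{219}{161}\right) \frac{1}{7286} = \frac{5259651}{161} \cdot \frac{1}{7286} = \frac{5259651}{1173046}$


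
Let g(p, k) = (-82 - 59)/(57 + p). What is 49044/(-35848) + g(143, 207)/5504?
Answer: -6749086221/4932684800 ≈ -1.3682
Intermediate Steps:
g(p, k) = -141/(57 + p)
49044/(-35848) + g(143, 207)/5504 = 49044/(-35848) - 141/(57 + 143)/5504 = 49044*(-1/35848) - 141/200*(1/5504) = -12261/8962 - 141*1/200*(1/5504) = -12261/8962 - 141/200*1/5504 = -12261/8962 - 141/1100800 = -6749086221/4932684800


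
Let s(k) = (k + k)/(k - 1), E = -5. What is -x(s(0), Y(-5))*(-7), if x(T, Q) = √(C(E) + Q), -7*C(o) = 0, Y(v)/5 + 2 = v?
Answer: 7*I*√35 ≈ 41.413*I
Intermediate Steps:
Y(v) = -10 + 5*v
s(k) = 2*k/(-1 + k) (s(k) = (2*k)/(-1 + k) = 2*k/(-1 + k))
C(o) = 0 (C(o) = -⅐*0 = 0)
x(T, Q) = √Q (x(T, Q) = √(0 + Q) = √Q)
-x(s(0), Y(-5))*(-7) = -√(-10 + 5*(-5))*(-7) = -√(-10 - 25)*(-7) = -√(-35)*(-7) = -I*√35*(-7) = 7*I*√35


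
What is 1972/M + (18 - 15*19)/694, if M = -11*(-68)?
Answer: 17189/7634 ≈ 2.2516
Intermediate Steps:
M = 748
1972/M + (18 - 15*19)/694 = 1972/748 + (18 - 15*19)/694 = 1972*(1/748) + (18 - 285)*(1/694) = 29/11 - 267*1/694 = 29/11 - 267/694 = 17189/7634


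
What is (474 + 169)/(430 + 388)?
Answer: 643/818 ≈ 0.78606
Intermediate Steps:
(474 + 169)/(430 + 388) = 643/818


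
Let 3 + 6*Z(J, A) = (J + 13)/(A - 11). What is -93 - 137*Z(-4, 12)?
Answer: -230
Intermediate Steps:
Z(J, A) = -½ + (13 + J)/(6*(-11 + A)) (Z(J, A) = -½ + ((J + 13)/(A - 11))/6 = -½ + ((13 + J)/(-11 + A))/6 = -½ + (13 + J)/(6*(-11 + A)))
-93 - 137*Z(-4, 12) = -93 - 137*(46 - 4 - 3*12)/(6*(-11 + 12)) = -93 - 137*(46 - 4 - 36)/(6*1) = -93 - 137*6/6 = -93 - 137*1 = -93 - 137 = -230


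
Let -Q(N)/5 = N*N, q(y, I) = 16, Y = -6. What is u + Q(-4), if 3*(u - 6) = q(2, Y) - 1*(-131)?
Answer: -25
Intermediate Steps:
u = 55 (u = 6 + (16 - 1*(-131))/3 = 6 + (16 + 131)/3 = 6 + (⅓)*147 = 6 + 49 = 55)
Q(N) = -5*N² (Q(N) = -5*N*N = -5*N²)
u + Q(-4) = 55 - 5*(-4)² = 55 - 5*16 = 55 - 80 = -25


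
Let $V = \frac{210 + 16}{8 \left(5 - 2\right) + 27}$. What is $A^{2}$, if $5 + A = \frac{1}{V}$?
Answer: $\frac{1164241}{51076} \approx 22.794$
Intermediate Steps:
$V = \frac{226}{51}$ ($V = \frac{226}{8 \cdot 3 + 27} = \frac{226}{24 + 27} = \frac{226}{51} \approx 4.4314$)
$A = - \frac{1079}{226}$ ($A = -5 + \frac{1}{\frac{226}{51}} = -5 + \frac{51}{226} = - \frac{1079}{226} \approx -4.7743$)
$A^{2} = \left(- \frac{1079}{226}\right)^{2} = \frac{1164241}{51076}$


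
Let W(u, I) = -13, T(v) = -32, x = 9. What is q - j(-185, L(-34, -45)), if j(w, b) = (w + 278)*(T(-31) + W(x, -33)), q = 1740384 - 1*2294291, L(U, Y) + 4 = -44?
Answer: -549722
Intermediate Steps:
L(U, Y) = -48 (L(U, Y) = -4 - 44 = -48)
q = -553907 (q = 1740384 - 2294291 = -553907)
j(w, b) = -12510 - 45*w (j(w, b) = (w + 278)*(-32 - 13) = (278 + w)*(-45) = -12510 - 45*w)
q - j(-185, L(-34, -45)) = -553907 - (-12510 - 45*(-185)) = -553907 - (-12510 + 8325) = -553907 - 1*(-4185) = -553907 + 4185 = -549722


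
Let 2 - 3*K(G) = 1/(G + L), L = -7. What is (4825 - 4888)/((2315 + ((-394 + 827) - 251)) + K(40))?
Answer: -891/35324 ≈ -0.025224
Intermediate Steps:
L = -7 (L = -7*1 = -7)
K(G) = ⅔ - 1/(3*(-7 + G)) (K(G) = ⅔ - 1/(3*(G - 7)) = ⅔ - 1/(3*(-7 + G)))
(4825 - 4888)/((2315 + ((-394 + 827) - 251)) + K(40)) = (4825 - 4888)/((2315 + ((-394 + 827) - 251)) + (-15 + 2*40)/(3*(-7 + 40))) = -63/((2315 + (433 - 251)) + (⅓)*(-15 + 80)/33) = -63/((2315 + 182) + (⅓)*(1/33)*65) = -63/(2497 + 65/99) = -63/247268/99 = -63*99/247268 = -891/35324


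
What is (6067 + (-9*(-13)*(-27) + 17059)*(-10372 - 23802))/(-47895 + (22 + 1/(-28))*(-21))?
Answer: 633350044/64475 ≈ 9823.2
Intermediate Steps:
(6067 + (-9*(-13)*(-27) + 17059)*(-10372 - 23802))/(-47895 + (22 + 1/(-28))*(-21)) = (6067 + (117*(-27) + 17059)*(-34174))/(-47895 + (22 - 1/28)*(-21)) = (6067 + (-3159 + 17059)*(-34174))/(-47895 + (615/28)*(-21)) = (6067 + 13900*(-34174))/(-47895 - 1845/4) = (6067 - 475018600)/(-193425/4) = -475012533*(-4/193425) = 633350044/64475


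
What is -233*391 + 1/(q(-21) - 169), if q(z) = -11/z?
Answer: -322322435/3538 ≈ -91103.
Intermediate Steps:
q(z) = -11/z
-233*391 + 1/(q(-21) - 169) = -233*391 + 1/(-11/(-21) - 169) = -91103 + 1/(-11*(-1/21) - 169) = -91103 + 1/(11/21 - 169) = -91103 + 1/(-3538/21) = -91103 - 21/3538 = -322322435/3538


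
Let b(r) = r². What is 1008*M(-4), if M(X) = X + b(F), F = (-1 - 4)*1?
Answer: 21168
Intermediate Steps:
F = -5 (F = -5*1 = -5)
M(X) = 25 + X (M(X) = X + (-5)² = X + 25 = 25 + X)
1008*M(-4) = 1008*(25 - 4) = 1008*21 = 21168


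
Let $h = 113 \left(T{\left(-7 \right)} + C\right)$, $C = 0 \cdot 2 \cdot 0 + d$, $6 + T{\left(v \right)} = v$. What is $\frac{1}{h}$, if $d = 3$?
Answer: $- \frac{1}{1130} \approx -0.00088496$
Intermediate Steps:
$T{\left(v \right)} = -6 + v$
$C = 3$ ($C = 0 \cdot 2 \cdot 0 + 3 = 0 \cdot 0 + 3 = 0 + 3 = 3$)
$h = -1130$ ($h = 113 \left(\left(-6 - 7\right) + 3\right) = 113 \left(-13 + 3\right) = 113 \left(-10\right) = -1130$)
$\frac{1}{h} = \frac{1}{-1130} = - \frac{1}{1130}$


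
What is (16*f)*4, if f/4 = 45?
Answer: 11520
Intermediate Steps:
f = 180 (f = 4*45 = 180)
(16*f)*4 = (16*180)*4 = 2880*4 = 11520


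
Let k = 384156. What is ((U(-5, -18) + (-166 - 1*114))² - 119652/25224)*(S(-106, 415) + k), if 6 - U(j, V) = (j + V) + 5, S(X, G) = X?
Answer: 26450810259525/1051 ≈ 2.5167e+10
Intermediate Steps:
U(j, V) = 1 - V - j (U(j, V) = 6 - ((j + V) + 5) = 6 - ((V + j) + 5) = 6 - (5 + V + j) = 6 + (-5 - V - j) = 1 - V - j)
((U(-5, -18) + (-166 - 1*114))² - 119652/25224)*(S(-106, 415) + k) = (((1 - 1*(-18) - 1*(-5)) + (-166 - 1*114))² - 119652/25224)*(-106 + 384156) = (((1 + 18 + 5) + (-166 - 114))² - 119652*1/25224)*384050 = ((24 - 280)² - 9971/2102)*384050 = ((-256)² - 9971/2102)*384050 = (65536 - 9971/2102)*384050 = (137746701/2102)*384050 = 26450810259525/1051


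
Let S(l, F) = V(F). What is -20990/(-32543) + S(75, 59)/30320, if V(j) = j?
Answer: 638336837/986703760 ≈ 0.64694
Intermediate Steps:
S(l, F) = F
-20990/(-32543) + S(75, 59)/30320 = -20990/(-32543) + 59/30320 = -20990*(-1/32543) + 59*(1/30320) = 20990/32543 + 59/30320 = 638336837/986703760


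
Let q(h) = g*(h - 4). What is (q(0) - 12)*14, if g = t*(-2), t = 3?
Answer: 168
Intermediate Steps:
g = -6 (g = 3*(-2) = -6)
q(h) = 24 - 6*h (q(h) = -6*(h - 4) = -6*(-4 + h) = 24 - 6*h)
(q(0) - 12)*14 = ((24 - 6*0) - 12)*14 = ((24 + 0) - 12)*14 = (24 - 12)*14 = 12*14 = 168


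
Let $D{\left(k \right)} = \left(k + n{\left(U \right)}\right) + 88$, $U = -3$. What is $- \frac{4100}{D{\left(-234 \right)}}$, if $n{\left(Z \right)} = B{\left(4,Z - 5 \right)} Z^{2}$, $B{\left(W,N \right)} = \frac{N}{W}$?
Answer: $25$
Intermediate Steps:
$n{\left(Z \right)} = Z^{2} \left(- \frac{5}{4} + \frac{Z}{4}\right)$ ($n{\left(Z \right)} = \frac{Z - 5}{4} Z^{2} = \left(Z - 5\right) \frac{1}{4} Z^{2} = \left(-5 + Z\right) \frac{1}{4} Z^{2} = \left(- \frac{5}{4} + \frac{Z}{4}\right) Z^{2} = Z^{2} \left(- \frac{5}{4} + \frac{Z}{4}\right)$)
$D{\left(k \right)} = 70 + k$ ($D{\left(k \right)} = \left(k + \frac{\left(-3\right)^{2} \left(-5 - 3\right)}{4}\right) + 88 = \left(k + \frac{1}{4} \cdot 9 \left(-8\right)\right) + 88 = \left(k - 18\right) + 88 = \left(-18 + k\right) + 88 = 70 + k$)
$- \frac{4100}{D{\left(-234 \right)}} = - \frac{4100}{70 - 234} = - \frac{4100}{-164} = \left(-4100\right) \left(- \frac{1}{164}\right) = 25$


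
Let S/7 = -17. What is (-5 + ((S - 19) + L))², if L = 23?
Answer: 14400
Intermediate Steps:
S = -119 (S = 7*(-17) = -119)
(-5 + ((S - 19) + L))² = (-5 + ((-119 - 19) + 23))² = (-5 + (-138 + 23))² = (-5 - 115)² = (-120)² = 14400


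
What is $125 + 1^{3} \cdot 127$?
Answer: $252$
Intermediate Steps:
$125 + 1^{3} \cdot 127 = 125 + 1 \cdot 127 = 125 + 127 = 252$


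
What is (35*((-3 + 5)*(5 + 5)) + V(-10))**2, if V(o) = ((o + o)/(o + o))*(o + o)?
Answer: 462400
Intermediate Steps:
V(o) = 2*o (V(o) = ((2*o)/((2*o)))*(2*o) = ((2*o)*(1/(2*o)))*(2*o) = 1*(2*o) = 2*o)
(35*((-3 + 5)*(5 + 5)) + V(-10))**2 = (35*((-3 + 5)*(5 + 5)) + 2*(-10))**2 = (35*(2*10) - 20)**2 = (35*20 - 20)**2 = (700 - 20)**2 = 680**2 = 462400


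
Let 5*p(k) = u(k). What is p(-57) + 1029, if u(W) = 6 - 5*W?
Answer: 5436/5 ≈ 1087.2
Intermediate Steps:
p(k) = 6/5 - k (p(k) = (6 - 5*k)/5 = 6/5 - k)
p(-57) + 1029 = (6/5 - 1*(-57)) + 1029 = (6/5 + 57) + 1029 = 291/5 + 1029 = 5436/5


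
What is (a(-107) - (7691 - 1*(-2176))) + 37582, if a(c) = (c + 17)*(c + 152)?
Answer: 23665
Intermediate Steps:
a(c) = (17 + c)*(152 + c)
(a(-107) - (7691 - 1*(-2176))) + 37582 = ((2584 + (-107)**2 + 169*(-107)) - (7691 - 1*(-2176))) + 37582 = ((2584 + 11449 - 18083) - (7691 + 2176)) + 37582 = (-4050 - 1*9867) + 37582 = (-4050 - 9867) + 37582 = -13917 + 37582 = 23665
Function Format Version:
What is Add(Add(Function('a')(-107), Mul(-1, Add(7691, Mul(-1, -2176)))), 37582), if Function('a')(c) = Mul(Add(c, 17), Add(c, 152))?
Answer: 23665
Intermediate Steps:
Function('a')(c) = Mul(Add(17, c), Add(152, c))
Add(Add(Function('a')(-107), Mul(-1, Add(7691, Mul(-1, -2176)))), 37582) = Add(Add(Add(2584, Pow(-107, 2), Mul(169, -107)), Mul(-1, Add(7691, Mul(-1, -2176)))), 37582) = Add(Add(Add(2584, 11449, -18083), Mul(-1, Add(7691, 2176))), 37582) = Add(Add(-4050, Mul(-1, 9867)), 37582) = Add(Add(-4050, -9867), 37582) = Add(-13917, 37582) = 23665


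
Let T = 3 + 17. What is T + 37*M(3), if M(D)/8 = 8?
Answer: 2388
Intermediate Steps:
M(D) = 64 (M(D) = 8*8 = 64)
T = 20
T + 37*M(3) = 20 + 37*64 = 20 + 2368 = 2388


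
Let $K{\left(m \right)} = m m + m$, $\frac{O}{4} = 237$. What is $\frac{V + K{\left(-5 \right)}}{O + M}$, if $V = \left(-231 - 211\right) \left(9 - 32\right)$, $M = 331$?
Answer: $\frac{10186}{1279} \approx 7.964$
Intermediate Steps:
$O = 948$ ($O = 4 \cdot 237 = 948$)
$K{\left(m \right)} = m + m^{2}$ ($K{\left(m \right)} = m^{2} + m = m + m^{2}$)
$V = 10166$ ($V = \left(-442\right) \left(-23\right) = 10166$)
$\frac{V + K{\left(-5 \right)}}{O + M} = \frac{10166 - 5 \left(1 - 5\right)}{948 + 331} = \frac{10166 - -20}{1279} = \frac{10166 + 20}{1279} = \frac{1}{1279} \cdot 10186 = \frac{10186}{1279}$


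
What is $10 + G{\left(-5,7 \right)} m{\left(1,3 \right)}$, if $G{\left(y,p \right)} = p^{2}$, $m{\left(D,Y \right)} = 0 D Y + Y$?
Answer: $157$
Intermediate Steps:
$m{\left(D,Y \right)} = Y$ ($m{\left(D,Y \right)} = 0 Y + Y = 0 + Y = Y$)
$10 + G{\left(-5,7 \right)} m{\left(1,3 \right)} = 10 + 7^{2} \cdot 3 = 10 + 49 \cdot 3 = 10 + 147 = 157$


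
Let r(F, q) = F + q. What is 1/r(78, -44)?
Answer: 1/34 ≈ 0.029412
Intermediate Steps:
1/r(78, -44) = 1/(78 - 44) = 1/34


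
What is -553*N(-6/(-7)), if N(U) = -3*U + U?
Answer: 948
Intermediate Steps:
N(U) = -2*U
-553*N(-6/(-7)) = -(-1106)*(-6/(-7)) = -(-1106)*(-6*(-1/7)) = -(-1106)*6/7 = -553*(-12/7) = 948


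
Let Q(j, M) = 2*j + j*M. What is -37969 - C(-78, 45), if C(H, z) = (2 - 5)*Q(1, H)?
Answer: -38197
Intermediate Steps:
Q(j, M) = 2*j + M*j
C(H, z) = -6 - 3*H (C(H, z) = (2 - 5)*(1*(2 + H)) = -3*(2 + H) = -6 - 3*H)
-37969 - C(-78, 45) = -37969 - (-6 - 3*(-78)) = -37969 - (-6 + 234) = -37969 - 1*228 = -37969 - 228 = -38197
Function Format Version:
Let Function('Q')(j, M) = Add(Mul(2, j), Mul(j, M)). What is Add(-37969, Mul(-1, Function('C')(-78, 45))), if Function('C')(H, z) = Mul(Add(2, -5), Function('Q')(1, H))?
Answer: -38197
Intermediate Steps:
Function('Q')(j, M) = Add(Mul(2, j), Mul(M, j))
Function('C')(H, z) = Add(-6, Mul(-3, H)) (Function('C')(H, z) = Mul(Add(2, -5), Mul(1, Add(2, H))) = Mul(-3, Add(2, H)) = Add(-6, Mul(-3, H)))
Add(-37969, Mul(-1, Function('C')(-78, 45))) = Add(-37969, Mul(-1, Add(-6, Mul(-3, -78)))) = Add(-37969, Mul(-1, Add(-6, 234))) = Add(-37969, Mul(-1, 228)) = Add(-37969, -228) = -38197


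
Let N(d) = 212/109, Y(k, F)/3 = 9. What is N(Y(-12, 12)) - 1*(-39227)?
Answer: 4275955/109 ≈ 39229.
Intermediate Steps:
Y(k, F) = 27 (Y(k, F) = 3*9 = 27)
N(d) = 212/109 (N(d) = 212*(1/109) = 212/109)
N(Y(-12, 12)) - 1*(-39227) = 212/109 - 1*(-39227) = 212/109 + 39227 = 4275955/109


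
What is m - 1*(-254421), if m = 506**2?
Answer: 510457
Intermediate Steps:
m = 256036
m - 1*(-254421) = 256036 - 1*(-254421) = 256036 + 254421 = 510457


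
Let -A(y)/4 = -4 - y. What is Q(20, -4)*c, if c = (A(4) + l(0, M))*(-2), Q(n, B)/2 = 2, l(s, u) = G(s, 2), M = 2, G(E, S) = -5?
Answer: -216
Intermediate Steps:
l(s, u) = -5
A(y) = 16 + 4*y (A(y) = -4*(-4 - y) = 16 + 4*y)
Q(n, B) = 4 (Q(n, B) = 2*2 = 4)
c = -54 (c = ((16 + 4*4) - 5)*(-2) = ((16 + 16) - 5)*(-2) = (32 - 5)*(-2) = 27*(-2) = -54)
Q(20, -4)*c = 4*(-54) = -216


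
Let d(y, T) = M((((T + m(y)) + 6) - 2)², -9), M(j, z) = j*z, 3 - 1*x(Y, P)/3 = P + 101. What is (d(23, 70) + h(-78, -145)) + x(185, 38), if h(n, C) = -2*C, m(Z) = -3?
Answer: -45487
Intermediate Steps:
x(Y, P) = -294 - 3*P (x(Y, P) = 9 - 3*(P + 101) = 9 - 3*(101 + P) = 9 + (-303 - 3*P) = -294 - 3*P)
d(y, T) = -9*(1 + T)² (d(y, T) = (((T - 3) + 6) - 2)²*(-9) = (((-3 + T) + 6) - 2)²*(-9) = ((3 + T) - 2)²*(-9) = (1 + T)²*(-9) = -9*(1 + T)²)
(d(23, 70) + h(-78, -145)) + x(185, 38) = (-9*(1 + 70)² - 2*(-145)) + (-294 - 3*38) = (-9*71² + 290) + (-294 - 114) = (-9*5041 + 290) - 408 = (-45369 + 290) - 408 = -45079 - 408 = -45487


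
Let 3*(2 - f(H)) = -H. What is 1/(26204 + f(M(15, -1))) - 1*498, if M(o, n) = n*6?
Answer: -13049591/26204 ≈ -498.00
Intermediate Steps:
M(o, n) = 6*n
f(H) = 2 + H/3 (f(H) = 2 - (-1)*H/3 = 2 + H/3)
1/(26204 + f(M(15, -1))) - 1*498 = 1/(26204 + (2 + (6*(-1))/3)) - 1*498 = 1/(26204 + (2 + (⅓)*(-6))) - 498 = 1/(26204 + (2 - 2)) - 498 = 1/(26204 + 0) - 498 = 1/26204 - 498 = -13049591/26204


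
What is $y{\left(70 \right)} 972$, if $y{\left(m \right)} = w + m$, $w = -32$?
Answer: $36936$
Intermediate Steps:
$y{\left(m \right)} = -32 + m$
$y{\left(70 \right)} 972 = \left(-32 + 70\right) 972 = 38 \cdot 972 = 36936$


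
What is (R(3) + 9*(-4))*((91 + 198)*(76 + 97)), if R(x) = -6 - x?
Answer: -2249865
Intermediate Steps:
(R(3) + 9*(-4))*((91 + 198)*(76 + 97)) = ((-6 - 1*3) + 9*(-4))*((91 + 198)*(76 + 97)) = ((-6 - 3) - 36)*(289*173) = (-9 - 36)*49997 = -45*49997 = -2249865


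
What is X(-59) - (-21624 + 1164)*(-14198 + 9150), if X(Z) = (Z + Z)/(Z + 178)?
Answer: -12290567638/119 ≈ -1.0328e+8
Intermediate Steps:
X(Z) = 2*Z/(178 + Z) (X(Z) = (2*Z)/(178 + Z) = 2*Z/(178 + Z))
X(-59) - (-21624 + 1164)*(-14198 + 9150) = 2*(-59)/(178 - 59) - (-21624 + 1164)*(-14198 + 9150) = 2*(-59)/119 - (-20460)*(-5048) = 2*(-59)*(1/119) - 1*103282080 = -118/119 - 103282080 = -12290567638/119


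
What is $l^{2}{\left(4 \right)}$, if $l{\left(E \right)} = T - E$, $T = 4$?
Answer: $0$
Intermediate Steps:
$l{\left(E \right)} = 4 - E$
$l^{2}{\left(4 \right)} = \left(4 - 4\right)^{2} = 0^{2} = 0$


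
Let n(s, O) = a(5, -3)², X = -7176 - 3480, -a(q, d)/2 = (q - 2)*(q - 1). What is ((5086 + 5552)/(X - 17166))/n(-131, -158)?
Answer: -197/296768 ≈ -0.00066382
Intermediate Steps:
a(q, d) = -2*(-1 + q)*(-2 + q) (a(q, d) = -2*(q - 2)*(q - 1) = -2*(-2 + q)*(-1 + q) = -2*(-1 + q)*(-2 + q))
X = -10656
n(s, O) = 576 (n(s, O) = (-4 - 2*5² + 6*5)² = (-4 - 2*25 + 30)² = (-4 - 50 + 30)² = (-24)² = 576)
((5086 + 5552)/(X - 17166))/n(-131, -158) = ((5086 + 5552)/(-10656 - 17166))/576 = (10638/(-27822))*(1/576) = (10638*(-1/27822))*(1/576) = -1773/4637*1/576 = -197/296768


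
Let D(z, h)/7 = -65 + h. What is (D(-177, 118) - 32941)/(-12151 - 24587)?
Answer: 16285/18369 ≈ 0.88655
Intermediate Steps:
D(z, h) = -455 + 7*h (D(z, h) = 7*(-65 + h) = -455 + 7*h)
(D(-177, 118) - 32941)/(-12151 - 24587) = ((-455 + 7*118) - 32941)/(-12151 - 24587) = ((-455 + 826) - 32941)/(-36738) = (371 - 32941)*(-1/36738) = -32570*(-1/36738) = 16285/18369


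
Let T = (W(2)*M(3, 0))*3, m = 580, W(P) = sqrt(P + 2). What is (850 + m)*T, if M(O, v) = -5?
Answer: -42900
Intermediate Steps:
W(P) = sqrt(2 + P)
T = -30 (T = (sqrt(2 + 2)*(-5))*3 = (sqrt(4)*(-5))*3 = (2*(-5))*3 = -10*3 = -30)
(850 + m)*T = (850 + 580)*(-30) = 1430*(-30) = -42900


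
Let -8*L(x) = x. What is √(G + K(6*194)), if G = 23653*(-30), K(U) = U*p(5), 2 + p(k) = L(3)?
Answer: 9*I*√35178/2 ≈ 844.01*I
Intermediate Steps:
L(x) = -x/8
p(k) = -19/8 (p(k) = -2 - ⅛*3 = -2 - 3/8 = -19/8)
K(U) = -19*U/8 (K(U) = U*(-19/8) = -19*U/8)
G = -709590
√(G + K(6*194)) = √(-709590 - 57*194/4) = √(-709590 - 19/8*1164) = √(-709590 - 5529/2) = √(-1424709/2) = 9*I*√35178/2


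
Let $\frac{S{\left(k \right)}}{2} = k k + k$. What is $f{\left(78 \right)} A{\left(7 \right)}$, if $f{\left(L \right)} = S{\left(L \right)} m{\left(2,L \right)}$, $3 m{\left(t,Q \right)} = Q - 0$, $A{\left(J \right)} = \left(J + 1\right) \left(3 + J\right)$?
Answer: $25633920$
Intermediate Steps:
$S{\left(k \right)} = 2 k + 2 k^{2}$ ($S{\left(k \right)} = 2 \left(k k + k\right) = 2 \left(k^{2} + k\right) = 2 \left(k + k^{2}\right) = 2 k + 2 k^{2}$)
$A{\left(J \right)} = \left(1 + J\right) \left(3 + J\right)$
$m{\left(t,Q \right)} = \frac{Q}{3}$ ($m{\left(t,Q \right)} = \frac{Q - 0}{3} = \frac{Q + 0}{3} = \frac{Q}{3}$)
$f{\left(L \right)} = \frac{2 L^{2} \left(1 + L\right)}{3}$ ($f{\left(L \right)} = 2 L \left(1 + L\right) \frac{L}{3} = \frac{2 L^{2} \left(1 + L\right)}{3}$)
$f{\left(78 \right)} A{\left(7 \right)} = \frac{2 \cdot 78^{2} \left(1 + 78\right)}{3} \left(3 + 7^{2} + 4 \cdot 7\right) = \frac{2}{3} \cdot 6084 \cdot 79 \left(3 + 49 + 28\right) = 320424 \cdot 80 = 25633920$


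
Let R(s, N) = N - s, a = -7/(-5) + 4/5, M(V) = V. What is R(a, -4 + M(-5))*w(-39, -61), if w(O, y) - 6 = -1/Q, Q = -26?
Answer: -4396/65 ≈ -67.631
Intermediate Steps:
w(O, y) = 157/26 (w(O, y) = 6 - 1/(-26) = 6 - 1*(-1/26) = 6 + 1/26 = 157/26)
a = 11/5 (a = -7*(-⅕) + 4*(⅕) = 7/5 + ⅘ = 11/5 ≈ 2.2000)
R(a, -4 + M(-5))*w(-39, -61) = ((-4 - 5) - 1*11/5)*(157/26) = (-9 - 11/5)*(157/26) = -56/5*157/26 = -4396/65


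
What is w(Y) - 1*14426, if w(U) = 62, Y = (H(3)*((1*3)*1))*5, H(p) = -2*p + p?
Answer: -14364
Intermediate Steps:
H(p) = -p
Y = -45 (Y = ((-1*3)*((1*3)*1))*5 = -9*5 = -45)
w(Y) - 1*14426 = 62 - 1*14426 = 62 - 14426 = -14364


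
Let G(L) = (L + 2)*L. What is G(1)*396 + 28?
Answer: 1216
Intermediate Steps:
G(L) = L*(2 + L) (G(L) = (2 + L)*L = L*(2 + L))
G(1)*396 + 28 = (1*(2 + 1))*396 + 28 = (1*3)*396 + 28 = 3*396 + 28 = 1188 + 28 = 1216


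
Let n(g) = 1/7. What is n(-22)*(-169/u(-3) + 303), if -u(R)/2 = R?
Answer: 1649/42 ≈ 39.262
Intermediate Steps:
u(R) = -2*R
n(g) = ⅐
n(-22)*(-169/u(-3) + 303) = (-169/((-2*(-3))) + 303)/7 = (-169/6 + 303)/7 = (⅐)*(1649/6) = 1649/42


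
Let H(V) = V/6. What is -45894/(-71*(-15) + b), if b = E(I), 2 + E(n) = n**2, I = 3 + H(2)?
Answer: -413046/9667 ≈ -42.727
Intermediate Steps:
H(V) = V/6 (H(V) = V*(1/6) = V/6)
I = 10/3 (I = 3 + (1/6)*2 = 3 + 1/3 = 10/3 ≈ 3.3333)
E(n) = -2 + n**2
b = 82/9 (b = -2 + (10/3)**2 = -2 + 100/9 = 82/9 ≈ 9.1111)
-45894/(-71*(-15) + b) = -45894/(-71*(-15) + 82/9) = -45894/(1065 + 82/9) = -45894/9667/9 = -45894*9/9667 = -413046/9667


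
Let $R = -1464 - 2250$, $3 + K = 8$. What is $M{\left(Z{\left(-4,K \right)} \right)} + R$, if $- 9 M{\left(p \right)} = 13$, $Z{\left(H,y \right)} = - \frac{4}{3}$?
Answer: $- \frac{33439}{9} \approx -3715.4$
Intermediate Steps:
$K = 5$ ($K = -3 + 8 = 5$)
$Z{\left(H,y \right)} = - \frac{4}{3}$ ($Z{\left(H,y \right)} = \left(-4\right) \frac{1}{3} = - \frac{4}{3}$)
$M{\left(p \right)} = - \frac{13}{9}$ ($M{\left(p \right)} = \left(- \frac{1}{9}\right) 13 = - \frac{13}{9}$)
$R = -3714$ ($R = -1464 - 2250 = -3714$)
$M{\left(Z{\left(-4,K \right)} \right)} + R = - \frac{13}{9} - 3714 = - \frac{33439}{9}$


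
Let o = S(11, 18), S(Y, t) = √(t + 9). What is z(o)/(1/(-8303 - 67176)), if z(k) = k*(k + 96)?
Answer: -2037933 - 21737952*√3 ≈ -3.9689e+7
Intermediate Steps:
S(Y, t) = √(9 + t)
o = 3*√3 (o = √(9 + 18) = √27 = 3*√3 ≈ 5.1962)
z(k) = k*(96 + k)
z(o)/(1/(-8303 - 67176)) = ((3*√3)*(96 + 3*√3))/(1/(-8303 - 67176)) = (3*√3*(96 + 3*√3))/(1/(-75479)) = (3*√3*(96 + 3*√3))/(-1/75479) = (3*√3*(96 + 3*√3))*(-75479) = -226437*√3*(96 + 3*√3)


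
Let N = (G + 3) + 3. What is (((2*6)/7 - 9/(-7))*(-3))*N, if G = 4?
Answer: -90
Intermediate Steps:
N = 10 (N = (4 + 3) + 3 = 7 + 3 = 10)
(((2*6)/7 - 9/(-7))*(-3))*N = (((2*6)/7 - 9/(-7))*(-3))*10 = ((12*(⅐) - 9*(-⅐))*(-3))*10 = ((12/7 + 9/7)*(-3))*10 = (3*(-3))*10 = -9*10 = -90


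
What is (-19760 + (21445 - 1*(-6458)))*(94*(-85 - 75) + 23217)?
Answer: 66585311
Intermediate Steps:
(-19760 + (21445 - 1*(-6458)))*(94*(-85 - 75) + 23217) = (-19760 + (21445 + 6458))*(94*(-160) + 23217) = (-19760 + 27903)*(-15040 + 23217) = 8143*8177 = 66585311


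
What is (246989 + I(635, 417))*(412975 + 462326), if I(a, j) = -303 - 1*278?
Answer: 215681168808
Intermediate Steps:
I(a, j) = -581 (I(a, j) = -303 - 278 = -581)
(246989 + I(635, 417))*(412975 + 462326) = (246989 - 581)*(412975 + 462326) = 246408*875301 = 215681168808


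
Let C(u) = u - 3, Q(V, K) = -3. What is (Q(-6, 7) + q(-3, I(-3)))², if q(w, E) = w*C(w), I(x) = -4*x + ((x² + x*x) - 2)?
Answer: 225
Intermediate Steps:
C(u) = -3 + u
I(x) = -2 - 4*x + 2*x² (I(x) = -4*x + ((x² + x²) - 2) = -4*x + (2*x² - 2) = -4*x + (-2 + 2*x²) = -2 - 4*x + 2*x²)
q(w, E) = w*(-3 + w)
(Q(-6, 7) + q(-3, I(-3)))² = (-3 - 3*(-3 - 3))² = (-3 - 3*(-6))² = (-3 + 18)² = 15² = 225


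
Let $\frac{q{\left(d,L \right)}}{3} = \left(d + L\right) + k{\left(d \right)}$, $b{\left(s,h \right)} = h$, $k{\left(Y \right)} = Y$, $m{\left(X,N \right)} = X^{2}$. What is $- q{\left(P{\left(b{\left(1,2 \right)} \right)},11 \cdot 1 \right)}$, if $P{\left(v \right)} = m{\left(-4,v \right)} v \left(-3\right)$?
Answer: $543$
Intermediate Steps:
$P{\left(v \right)} = - 48 v$ ($P{\left(v \right)} = \left(-4\right)^{2} v \left(-3\right) = 16 v \left(-3\right) = - 48 v$)
$q{\left(d,L \right)} = 3 L + 6 d$ ($q{\left(d,L \right)} = 3 \left(\left(d + L\right) + d\right) = 3 \left(\left(L + d\right) + d\right) = 3 \left(L + 2 d\right) = 3 L + 6 d$)
$- q{\left(P{\left(b{\left(1,2 \right)} \right)},11 \cdot 1 \right)} = - (3 \cdot 11 \cdot 1 + 6 \left(\left(-48\right) 2\right)) = - (3 \cdot 11 + 6 \left(-96\right)) = - (33 - 576) = \left(-1\right) \left(-543\right) = 543$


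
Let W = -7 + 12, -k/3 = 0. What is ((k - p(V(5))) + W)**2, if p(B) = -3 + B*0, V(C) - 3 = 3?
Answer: 64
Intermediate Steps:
V(C) = 6 (V(C) = 3 + 3 = 6)
k = 0 (k = -3*0 = 0)
p(B) = -3 (p(B) = -3 + 0 = -3)
W = 5
((k - p(V(5))) + W)**2 = ((0 - 1*(-3)) + 5)**2 = ((0 + 3) + 5)**2 = (3 + 5)**2 = 8**2 = 64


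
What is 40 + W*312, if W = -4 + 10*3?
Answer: 8152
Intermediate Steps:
W = 26 (W = -4 + 30 = 26)
40 + W*312 = 40 + 26*312 = 40 + 8112 = 8152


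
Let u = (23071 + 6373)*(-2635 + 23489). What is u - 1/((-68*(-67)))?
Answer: 2797498701855/4556 ≈ 6.1403e+8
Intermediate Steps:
u = 614025176 (u = 29444*20854 = 614025176)
u - 1/((-68*(-67))) = 614025176 - 1/((-68*(-67))) = 614025176 - 1/4556 = 2797498701855/4556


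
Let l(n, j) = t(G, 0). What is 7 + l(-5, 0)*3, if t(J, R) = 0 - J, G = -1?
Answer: 10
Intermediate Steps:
t(J, R) = -J
l(n, j) = 1 (l(n, j) = -1*(-1) = 1)
7 + l(-5, 0)*3 = 7 + 1*3 = 7 + 3 = 10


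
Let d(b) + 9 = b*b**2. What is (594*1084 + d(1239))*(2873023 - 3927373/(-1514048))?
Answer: 4138186490074107687231/757024 ≈ 5.4664e+15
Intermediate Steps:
d(b) = -9 + b**3 (d(b) = -9 + b*b**2 = -9 + b**3)
(594*1084 + d(1239))*(2873023 - 3927373/(-1514048)) = (594*1084 + (-9 + 1239**3))*(2873023 - 3927373/(-1514048)) = (643896 + (-9 + 1902014919))*(2873023 - 3927373*(-1/1514048)) = (643896 + 1902014910)*(2873023 + 3927373/1514048) = 1902658806*(4349898654477/1514048) = 4138186490074107687231/757024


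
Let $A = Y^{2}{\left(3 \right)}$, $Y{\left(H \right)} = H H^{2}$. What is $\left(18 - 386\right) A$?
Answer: $-268272$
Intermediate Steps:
$Y{\left(H \right)} = H^{3}$
$A = 729$ ($A = \left(3^{3}\right)^{2} = 27^{2} = 729$)
$\left(18 - 386\right) A = \left(18 - 386\right) 729 = \left(-368\right) 729 = -268272$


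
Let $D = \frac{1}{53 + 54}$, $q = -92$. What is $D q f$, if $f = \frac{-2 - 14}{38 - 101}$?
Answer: $- \frac{1472}{6741} \approx -0.21837$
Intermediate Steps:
$f = \frac{16}{63}$ ($f = - \frac{16}{-63} = \left(-16\right) \left(- \frac{1}{63}\right) = \frac{16}{63} \approx 0.25397$)
$D = \frac{1}{107} \approx 0.0093458$
$D q f = \frac{1}{107} \left(-92\right) \frac{16}{63} = \left(- \frac{92}{107}\right) \frac{16}{63} = - \frac{1472}{6741}$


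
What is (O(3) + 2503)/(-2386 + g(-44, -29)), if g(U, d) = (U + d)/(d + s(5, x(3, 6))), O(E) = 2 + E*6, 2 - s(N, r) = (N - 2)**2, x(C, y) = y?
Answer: -90828/85823 ≈ -1.0583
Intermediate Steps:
s(N, r) = 2 - (-2 + N)**2 (s(N, r) = 2 - (N - 2)**2 = 2 - (-2 + N)**2)
O(E) = 2 + 6*E
g(U, d) = (U + d)/(-7 + d) (g(U, d) = (U + d)/(d + (2 - (-2 + 5)**2)) = (U + d)/(d + (2 - 1*3**2)) = (U + d)/(d + (2 - 1*9)) = (U + d)/(d + (2 - 9)) = (U + d)/(d - 7) = (U + d)/(-7 + d))
(O(3) + 2503)/(-2386 + g(-44, -29)) = ((2 + 6*3) + 2503)/(-2386 + (-44 - 29)/(-7 - 29)) = ((2 + 18) + 2503)/(-2386 - 73/(-36)) = (20 + 2503)/(-2386 - 1/36*(-73)) = 2523/(-2386 + 73/36) = 2523/(-85823/36) = 2523*(-36/85823) = -90828/85823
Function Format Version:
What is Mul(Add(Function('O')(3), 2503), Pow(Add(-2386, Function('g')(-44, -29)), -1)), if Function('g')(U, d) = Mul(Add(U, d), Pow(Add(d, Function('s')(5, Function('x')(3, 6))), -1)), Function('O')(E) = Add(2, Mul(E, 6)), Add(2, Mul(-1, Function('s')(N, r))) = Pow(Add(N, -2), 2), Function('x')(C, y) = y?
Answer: Rational(-90828, 85823) ≈ -1.0583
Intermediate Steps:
Function('s')(N, r) = Add(2, Mul(-1, Pow(Add(-2, N), 2))) (Function('s')(N, r) = Add(2, Mul(-1, Pow(Add(N, -2), 2))) = Add(2, Mul(-1, Pow(Add(-2, N), 2))))
Function('O')(E) = Add(2, Mul(6, E))
Function('g')(U, d) = Mul(Pow(Add(-7, d), -1), Add(U, d)) (Function('g')(U, d) = Mul(Add(U, d), Pow(Add(d, Add(2, Mul(-1, Pow(Add(-2, 5), 2)))), -1)) = Mul(Add(U, d), Pow(Add(d, Add(2, Mul(-1, Pow(3, 2)))), -1)) = Mul(Add(U, d), Pow(Add(d, Add(2, Mul(-1, 9))), -1)) = Mul(Add(U, d), Pow(Add(d, Add(2, -9)), -1)) = Mul(Add(U, d), Pow(Add(d, -7), -1)) = Mul(Add(U, d), Pow(Add(-7, d), -1)) = Mul(Pow(Add(-7, d), -1), Add(U, d)))
Mul(Add(Function('O')(3), 2503), Pow(Add(-2386, Function('g')(-44, -29)), -1)) = Mul(Add(Add(2, Mul(6, 3)), 2503), Pow(Add(-2386, Mul(Pow(Add(-7, -29), -1), Add(-44, -29))), -1)) = Mul(Add(Add(2, 18), 2503), Pow(Add(-2386, Mul(Pow(-36, -1), -73)), -1)) = Mul(Add(20, 2503), Pow(Add(-2386, Mul(Rational(-1, 36), -73)), -1)) = Mul(2523, Pow(Add(-2386, Rational(73, 36)), -1)) = Mul(2523, Pow(Rational(-85823, 36), -1)) = Mul(2523, Rational(-36, 85823)) = Rational(-90828, 85823)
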